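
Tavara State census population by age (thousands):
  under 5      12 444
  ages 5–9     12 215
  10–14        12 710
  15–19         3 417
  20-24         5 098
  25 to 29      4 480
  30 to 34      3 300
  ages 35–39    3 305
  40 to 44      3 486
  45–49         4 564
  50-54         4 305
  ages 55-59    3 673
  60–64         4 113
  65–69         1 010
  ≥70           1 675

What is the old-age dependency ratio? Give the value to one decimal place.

0–14: 12 444 + 12 215 + 12 710 = 37 369
15–64: 3 417 + 5 098 + 4 480 + 3 300 + 3 305 + 3 486 + 4 564 + 4 305 + 3 673 + 4 113 = 39 741
65+: 1 010 + 1 675 = 2 685
Old-age dependency ratio = 2 685 / 39 741 × 100 = 6.8

Old-age dependency ratio: 6.8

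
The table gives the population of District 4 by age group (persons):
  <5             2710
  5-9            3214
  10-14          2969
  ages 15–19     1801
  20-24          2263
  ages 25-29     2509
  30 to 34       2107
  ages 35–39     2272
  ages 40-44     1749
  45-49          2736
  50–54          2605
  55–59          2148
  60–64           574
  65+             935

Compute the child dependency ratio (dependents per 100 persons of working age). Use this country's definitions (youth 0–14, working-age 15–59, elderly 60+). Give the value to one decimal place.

0–14: 2710 + 3214 + 2969 = 8893
15–59: 1801 + 2263 + 2509 + 2107 + 2272 + 1749 + 2736 + 2605 + 2148 = 20190
60+: 574 + 935 = 1509
Youth dependency ratio = 8893 / 20190 × 100 = 44.0

Youth dependency ratio: 44.0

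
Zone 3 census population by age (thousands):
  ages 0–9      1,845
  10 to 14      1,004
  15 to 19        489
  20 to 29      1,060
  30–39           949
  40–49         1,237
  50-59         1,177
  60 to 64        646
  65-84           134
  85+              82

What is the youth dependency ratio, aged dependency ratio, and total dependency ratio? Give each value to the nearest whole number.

Youth dependency ratio: 51
Old-age dependency ratio: 4
Total dependency ratio: 55

0–14: 1,845 + 1,004 = 2,849
15–64: 489 + 1,060 + 949 + 1,237 + 1,177 + 646 = 5,558
65+: 134 + 82 = 216
Youth dependency ratio = 2,849 / 5,558 × 100 = 51
Old-age dependency ratio = 216 / 5,558 × 100 = 4
Total dependency ratio = (2,849 + 216) / 5,558 × 100 = 3,065 / 5,558 × 100 = 55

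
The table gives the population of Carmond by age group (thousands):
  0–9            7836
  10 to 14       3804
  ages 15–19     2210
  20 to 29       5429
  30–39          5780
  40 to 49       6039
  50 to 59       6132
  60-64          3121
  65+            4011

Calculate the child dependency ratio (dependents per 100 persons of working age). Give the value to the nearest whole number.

0–14: 7836 + 3804 = 11640
15–64: 2210 + 5429 + 5780 + 6039 + 6132 + 3121 = 28711
65+: 4011
Youth dependency ratio = 11640 / 28711 × 100 = 41

Youth dependency ratio: 41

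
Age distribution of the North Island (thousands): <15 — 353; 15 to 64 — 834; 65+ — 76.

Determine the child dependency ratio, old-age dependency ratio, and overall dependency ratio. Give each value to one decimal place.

Youth dependency ratio = 353 / 834 × 100 = 42.3
Old-age dependency ratio = 76 / 834 × 100 = 9.1
Total dependency ratio = (353 + 76) / 834 × 100 = 429 / 834 × 100 = 51.4

Youth dependency ratio: 42.3
Old-age dependency ratio: 9.1
Total dependency ratio: 51.4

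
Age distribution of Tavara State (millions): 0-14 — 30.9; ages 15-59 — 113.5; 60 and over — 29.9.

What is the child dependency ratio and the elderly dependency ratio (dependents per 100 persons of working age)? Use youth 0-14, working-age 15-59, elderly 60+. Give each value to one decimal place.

Youth dependency ratio = 30.9 / 113.5 × 100 = 27.2
Old-age dependency ratio = 29.9 / 113.5 × 100 = 26.3

Youth dependency ratio: 27.2
Old-age dependency ratio: 26.3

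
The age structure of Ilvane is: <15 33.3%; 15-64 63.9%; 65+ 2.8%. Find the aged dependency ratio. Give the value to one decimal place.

Old-age dependency ratio = 2.8 / 63.9 × 100 = 4.4

Old-age dependency ratio: 4.4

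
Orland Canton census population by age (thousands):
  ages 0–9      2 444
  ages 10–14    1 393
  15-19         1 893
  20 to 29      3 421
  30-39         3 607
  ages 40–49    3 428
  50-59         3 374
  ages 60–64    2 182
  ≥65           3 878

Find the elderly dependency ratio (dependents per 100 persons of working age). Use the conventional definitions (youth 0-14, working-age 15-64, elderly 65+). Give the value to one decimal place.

Old-age dependency ratio: 21.7

0–14: 2 444 + 1 393 = 3 837
15–64: 1 893 + 3 421 + 3 607 + 3 428 + 3 374 + 2 182 = 17 905
65+: 3 878
Old-age dependency ratio = 3 878 / 17 905 × 100 = 21.7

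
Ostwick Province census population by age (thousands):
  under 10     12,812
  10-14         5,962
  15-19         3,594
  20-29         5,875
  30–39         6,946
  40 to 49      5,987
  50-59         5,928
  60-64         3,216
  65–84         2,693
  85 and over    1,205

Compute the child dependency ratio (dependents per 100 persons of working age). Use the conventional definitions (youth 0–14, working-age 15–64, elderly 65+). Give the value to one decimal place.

Youth dependency ratio: 59.5

0–14: 12,812 + 5,962 = 18,774
15–64: 3,594 + 5,875 + 6,946 + 5,987 + 5,928 + 3,216 = 31,546
65+: 2,693 + 1,205 = 3,898
Youth dependency ratio = 18,774 / 31,546 × 100 = 59.5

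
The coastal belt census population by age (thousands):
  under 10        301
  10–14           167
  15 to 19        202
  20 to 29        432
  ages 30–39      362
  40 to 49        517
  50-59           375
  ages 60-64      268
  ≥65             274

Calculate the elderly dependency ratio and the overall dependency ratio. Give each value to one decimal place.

Old-age dependency ratio: 12.7
Total dependency ratio: 34.4

0–14: 301 + 167 = 468
15–64: 202 + 432 + 362 + 517 + 375 + 268 = 2,156
65+: 274
Old-age dependency ratio = 274 / 2,156 × 100 = 12.7
Total dependency ratio = (468 + 274) / 2,156 × 100 = 742 / 2,156 × 100 = 34.4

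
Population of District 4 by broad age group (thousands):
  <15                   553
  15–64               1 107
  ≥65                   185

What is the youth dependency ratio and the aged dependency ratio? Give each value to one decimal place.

Youth dependency ratio = 553 / 1 107 × 100 = 50.0
Old-age dependency ratio = 185 / 1 107 × 100 = 16.7

Youth dependency ratio: 50.0
Old-age dependency ratio: 16.7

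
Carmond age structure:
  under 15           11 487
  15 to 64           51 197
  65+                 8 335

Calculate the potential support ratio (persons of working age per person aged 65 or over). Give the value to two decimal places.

Potential support ratio: 6.14

Potential support ratio = 51 197 / 8 335 = 6.14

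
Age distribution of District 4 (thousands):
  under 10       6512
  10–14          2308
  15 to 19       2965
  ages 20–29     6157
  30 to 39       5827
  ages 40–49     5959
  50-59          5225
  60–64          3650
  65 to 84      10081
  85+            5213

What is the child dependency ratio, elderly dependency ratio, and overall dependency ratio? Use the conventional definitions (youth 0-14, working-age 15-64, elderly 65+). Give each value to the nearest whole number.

Youth dependency ratio: 30
Old-age dependency ratio: 51
Total dependency ratio: 81

0–14: 6512 + 2308 = 8820
15–64: 2965 + 6157 + 5827 + 5959 + 5225 + 3650 = 29783
65+: 10081 + 5213 = 15294
Youth dependency ratio = 8820 / 29783 × 100 = 30
Old-age dependency ratio = 15294 / 29783 × 100 = 51
Total dependency ratio = (8820 + 15294) / 29783 × 100 = 24114 / 29783 × 100 = 81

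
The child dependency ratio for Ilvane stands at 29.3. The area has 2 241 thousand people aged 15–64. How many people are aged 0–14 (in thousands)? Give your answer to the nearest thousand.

Aged 0–14: 657

Youth dependency ratio = youth / working-age × 100
29.3 = Y / 2 241 × 100
⇒ 657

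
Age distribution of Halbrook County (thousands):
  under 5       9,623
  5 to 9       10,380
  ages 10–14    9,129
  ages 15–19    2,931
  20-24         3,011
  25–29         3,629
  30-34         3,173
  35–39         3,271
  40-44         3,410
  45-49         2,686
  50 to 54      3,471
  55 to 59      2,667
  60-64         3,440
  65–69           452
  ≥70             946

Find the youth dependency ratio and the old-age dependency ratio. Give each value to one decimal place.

0–14: 9,623 + 10,380 + 9,129 = 29,132
15–64: 2,931 + 3,011 + 3,629 + 3,173 + 3,271 + 3,410 + 2,686 + 3,471 + 2,667 + 3,440 = 31,689
65+: 452 + 946 = 1,398
Youth dependency ratio = 29,132 / 31,689 × 100 = 91.9
Old-age dependency ratio = 1,398 / 31,689 × 100 = 4.4

Youth dependency ratio: 91.9
Old-age dependency ratio: 4.4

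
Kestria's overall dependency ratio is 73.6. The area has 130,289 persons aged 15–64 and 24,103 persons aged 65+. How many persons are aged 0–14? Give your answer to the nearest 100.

Aged 0–14: 71,800

Total dependency ratio = (youth + elderly) / working-age × 100
73.6 = (Y + 24,103) / 130,289 × 100
⇒ 71,800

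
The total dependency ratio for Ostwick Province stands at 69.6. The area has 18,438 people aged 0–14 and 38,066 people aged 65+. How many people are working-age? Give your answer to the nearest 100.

Total dependency ratio = (youth + elderly) / working-age × 100
69.6 = (18,438 + 38,066) / W × 100
⇒ 81,200

Working-age: 81,200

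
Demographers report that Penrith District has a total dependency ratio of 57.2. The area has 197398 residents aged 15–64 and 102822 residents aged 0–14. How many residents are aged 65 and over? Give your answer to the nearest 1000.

Aged 65 and over: 10000

Total dependency ratio = (youth + elderly) / working-age × 100
57.2 = (102822 + E) / 197398 × 100
⇒ 10000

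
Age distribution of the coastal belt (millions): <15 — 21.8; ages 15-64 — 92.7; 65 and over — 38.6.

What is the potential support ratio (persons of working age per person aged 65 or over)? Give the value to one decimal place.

Potential support ratio = 92.7 / 38.6 = 2.4

Potential support ratio: 2.4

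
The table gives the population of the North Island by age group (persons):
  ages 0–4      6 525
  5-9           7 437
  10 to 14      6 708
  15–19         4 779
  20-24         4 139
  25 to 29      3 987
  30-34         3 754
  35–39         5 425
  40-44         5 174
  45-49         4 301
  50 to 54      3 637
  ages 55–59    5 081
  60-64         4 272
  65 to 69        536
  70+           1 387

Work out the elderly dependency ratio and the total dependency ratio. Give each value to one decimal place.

0–14: 6 525 + 7 437 + 6 708 = 20 670
15–64: 4 779 + 4 139 + 3 987 + 3 754 + 5 425 + 5 174 + 4 301 + 3 637 + 5 081 + 4 272 = 44 549
65+: 536 + 1 387 = 1 923
Old-age dependency ratio = 1 923 / 44 549 × 100 = 4.3
Total dependency ratio = (20 670 + 1 923) / 44 549 × 100 = 22 593 / 44 549 × 100 = 50.7

Old-age dependency ratio: 4.3
Total dependency ratio: 50.7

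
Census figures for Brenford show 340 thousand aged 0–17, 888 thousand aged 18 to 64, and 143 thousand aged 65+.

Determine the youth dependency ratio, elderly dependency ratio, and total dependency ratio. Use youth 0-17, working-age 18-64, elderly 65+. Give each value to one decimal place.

Youth dependency ratio: 38.3
Old-age dependency ratio: 16.1
Total dependency ratio: 54.4

Youth dependency ratio = 340 / 888 × 100 = 38.3
Old-age dependency ratio = 143 / 888 × 100 = 16.1
Total dependency ratio = (340 + 143) / 888 × 100 = 483 / 888 × 100 = 54.4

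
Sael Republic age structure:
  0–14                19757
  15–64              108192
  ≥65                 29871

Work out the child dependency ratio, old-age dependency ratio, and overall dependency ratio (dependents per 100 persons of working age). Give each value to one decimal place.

Youth dependency ratio = 19757 / 108192 × 100 = 18.3
Old-age dependency ratio = 29871 / 108192 × 100 = 27.6
Total dependency ratio = (19757 + 29871) / 108192 × 100 = 49628 / 108192 × 100 = 45.9

Youth dependency ratio: 18.3
Old-age dependency ratio: 27.6
Total dependency ratio: 45.9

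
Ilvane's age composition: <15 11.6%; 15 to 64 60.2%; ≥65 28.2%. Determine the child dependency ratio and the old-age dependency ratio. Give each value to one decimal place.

Youth dependency ratio: 19.3
Old-age dependency ratio: 46.8

Youth dependency ratio = 11.6 / 60.2 × 100 = 19.3
Old-age dependency ratio = 28.2 / 60.2 × 100 = 46.8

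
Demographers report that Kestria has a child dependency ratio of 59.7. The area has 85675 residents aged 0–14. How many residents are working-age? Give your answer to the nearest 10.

Working-age: 143510

Youth dependency ratio = youth / working-age × 100
59.7 = 85675 / W × 100
⇒ 143510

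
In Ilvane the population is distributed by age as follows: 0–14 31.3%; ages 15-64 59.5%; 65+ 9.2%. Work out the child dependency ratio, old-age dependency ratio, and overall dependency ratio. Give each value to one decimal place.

Youth dependency ratio = 31.3 / 59.5 × 100 = 52.6
Old-age dependency ratio = 9.2 / 59.5 × 100 = 15.5
Total dependency ratio = (31.3 + 9.2) / 59.5 × 100 = 40.5 / 59.5 × 100 = 68.1

Youth dependency ratio: 52.6
Old-age dependency ratio: 15.5
Total dependency ratio: 68.1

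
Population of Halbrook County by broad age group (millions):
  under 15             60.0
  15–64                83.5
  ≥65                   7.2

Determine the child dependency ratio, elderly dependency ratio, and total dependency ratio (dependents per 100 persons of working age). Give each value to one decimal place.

Youth dependency ratio = 60.0 / 83.5 × 100 = 71.9
Old-age dependency ratio = 7.2 / 83.5 × 100 = 8.6
Total dependency ratio = (60.0 + 7.2) / 83.5 × 100 = 67.2 / 83.5 × 100 = 80.5

Youth dependency ratio: 71.9
Old-age dependency ratio: 8.6
Total dependency ratio: 80.5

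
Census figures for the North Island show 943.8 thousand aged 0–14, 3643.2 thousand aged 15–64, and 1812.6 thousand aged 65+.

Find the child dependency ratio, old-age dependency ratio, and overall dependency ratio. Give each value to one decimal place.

Youth dependency ratio = 943.8 / 3643.2 × 100 = 25.9
Old-age dependency ratio = 1812.6 / 3643.2 × 100 = 49.8
Total dependency ratio = (943.8 + 1812.6) / 3643.2 × 100 = 2756.4 / 3643.2 × 100 = 75.7

Youth dependency ratio: 25.9
Old-age dependency ratio: 49.8
Total dependency ratio: 75.7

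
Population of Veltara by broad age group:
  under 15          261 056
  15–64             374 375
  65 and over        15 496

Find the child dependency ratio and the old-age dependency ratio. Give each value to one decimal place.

Youth dependency ratio = 261 056 / 374 375 × 100 = 69.7
Old-age dependency ratio = 15 496 / 374 375 × 100 = 4.1

Youth dependency ratio: 69.7
Old-age dependency ratio: 4.1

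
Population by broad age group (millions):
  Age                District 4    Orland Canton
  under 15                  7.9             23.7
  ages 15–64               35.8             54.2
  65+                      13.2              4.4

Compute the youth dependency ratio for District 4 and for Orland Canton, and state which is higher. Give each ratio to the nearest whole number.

District 4: 22
Orland Canton: 44
Higher: Orland Canton

District 4: 7.9 / 35.8 × 100 = 22
Orland Canton: 23.7 / 54.2 × 100 = 44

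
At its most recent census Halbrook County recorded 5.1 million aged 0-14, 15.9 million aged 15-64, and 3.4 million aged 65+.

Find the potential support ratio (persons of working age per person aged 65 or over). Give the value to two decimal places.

Potential support ratio: 4.68

Potential support ratio = 15.9 / 3.4 = 4.68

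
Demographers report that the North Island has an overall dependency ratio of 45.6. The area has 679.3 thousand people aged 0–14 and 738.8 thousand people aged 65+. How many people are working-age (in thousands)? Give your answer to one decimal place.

Working-age: 3109.9

Total dependency ratio = (youth + elderly) / working-age × 100
45.6 = (679.3 + 738.8) / W × 100
⇒ 3109.9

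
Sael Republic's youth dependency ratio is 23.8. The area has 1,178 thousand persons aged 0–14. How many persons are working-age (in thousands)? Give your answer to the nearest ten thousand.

Working-age: 4,950

Youth dependency ratio = youth / working-age × 100
23.8 = 1,178 / W × 100
⇒ 4,950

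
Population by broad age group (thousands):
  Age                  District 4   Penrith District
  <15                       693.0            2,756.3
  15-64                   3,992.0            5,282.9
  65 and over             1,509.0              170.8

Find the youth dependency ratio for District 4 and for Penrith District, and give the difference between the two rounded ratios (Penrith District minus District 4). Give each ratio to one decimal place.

District 4: 693.0 / 3,992.0 × 100 = 17.4
Penrith District: 2,756.3 / 5,282.9 × 100 = 52.2

District 4: 17.4
Penrith District: 52.2
Difference: +34.8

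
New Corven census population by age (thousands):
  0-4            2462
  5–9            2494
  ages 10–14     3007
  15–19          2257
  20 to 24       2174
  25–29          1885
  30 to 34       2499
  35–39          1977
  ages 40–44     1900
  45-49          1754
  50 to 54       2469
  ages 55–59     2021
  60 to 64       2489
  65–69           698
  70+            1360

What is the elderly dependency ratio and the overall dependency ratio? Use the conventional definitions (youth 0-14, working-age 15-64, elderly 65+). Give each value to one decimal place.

Old-age dependency ratio: 9.6
Total dependency ratio: 46.8

0–14: 2462 + 2494 + 3007 = 7963
15–64: 2257 + 2174 + 1885 + 2499 + 1977 + 1900 + 1754 + 2469 + 2021 + 2489 = 21425
65+: 698 + 1360 = 2058
Old-age dependency ratio = 2058 / 21425 × 100 = 9.6
Total dependency ratio = (7963 + 2058) / 21425 × 100 = 10021 / 21425 × 100 = 46.8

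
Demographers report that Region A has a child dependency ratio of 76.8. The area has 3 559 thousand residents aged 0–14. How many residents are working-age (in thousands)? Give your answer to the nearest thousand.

Youth dependency ratio = youth / working-age × 100
76.8 = 3 559 / W × 100
⇒ 4 634

Working-age: 4 634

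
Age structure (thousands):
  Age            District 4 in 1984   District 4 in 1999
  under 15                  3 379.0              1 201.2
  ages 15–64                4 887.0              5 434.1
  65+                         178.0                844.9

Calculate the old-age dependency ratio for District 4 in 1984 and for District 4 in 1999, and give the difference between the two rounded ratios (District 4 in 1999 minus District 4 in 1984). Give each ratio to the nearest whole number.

District 4 in 1984: 178.0 / 4 887.0 × 100 = 4
District 4 in 1999: 844.9 / 5 434.1 × 100 = 16

District 4 in 1984: 4
District 4 in 1999: 16
Difference: +12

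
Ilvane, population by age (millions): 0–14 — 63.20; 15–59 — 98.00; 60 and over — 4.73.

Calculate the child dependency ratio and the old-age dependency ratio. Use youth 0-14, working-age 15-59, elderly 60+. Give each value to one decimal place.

Youth dependency ratio: 64.5
Old-age dependency ratio: 4.8

Youth dependency ratio = 63.20 / 98.00 × 100 = 64.5
Old-age dependency ratio = 4.73 / 98.00 × 100 = 4.8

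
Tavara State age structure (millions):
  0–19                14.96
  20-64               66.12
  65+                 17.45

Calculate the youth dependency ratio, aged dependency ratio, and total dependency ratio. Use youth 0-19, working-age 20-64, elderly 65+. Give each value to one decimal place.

Youth dependency ratio = 14.96 / 66.12 × 100 = 22.6
Old-age dependency ratio = 17.45 / 66.12 × 100 = 26.4
Total dependency ratio = (14.96 + 17.45) / 66.12 × 100 = 32.41 / 66.12 × 100 = 49.0

Youth dependency ratio: 22.6
Old-age dependency ratio: 26.4
Total dependency ratio: 49.0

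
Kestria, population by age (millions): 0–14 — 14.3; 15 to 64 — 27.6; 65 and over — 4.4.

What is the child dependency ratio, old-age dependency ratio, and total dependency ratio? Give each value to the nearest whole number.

Youth dependency ratio: 52
Old-age dependency ratio: 16
Total dependency ratio: 68

Youth dependency ratio = 14.3 / 27.6 × 100 = 52
Old-age dependency ratio = 4.4 / 27.6 × 100 = 16
Total dependency ratio = (14.3 + 4.4) / 27.6 × 100 = 18.7 / 27.6 × 100 = 68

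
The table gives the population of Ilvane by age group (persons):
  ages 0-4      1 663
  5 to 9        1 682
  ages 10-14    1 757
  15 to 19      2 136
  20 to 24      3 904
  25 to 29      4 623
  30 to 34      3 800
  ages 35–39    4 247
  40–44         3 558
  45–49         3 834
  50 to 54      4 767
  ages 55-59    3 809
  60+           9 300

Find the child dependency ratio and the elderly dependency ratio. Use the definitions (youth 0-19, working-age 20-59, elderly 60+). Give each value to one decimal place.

Youth dependency ratio: 22.2
Old-age dependency ratio: 28.6

0–19: 1 663 + 1 682 + 1 757 + 2 136 = 7 238
20–59: 3 904 + 4 623 + 3 800 + 4 247 + 3 558 + 3 834 + 4 767 + 3 809 = 32 542
60+: 9 300
Youth dependency ratio = 7 238 / 32 542 × 100 = 22.2
Old-age dependency ratio = 9 300 / 32 542 × 100 = 28.6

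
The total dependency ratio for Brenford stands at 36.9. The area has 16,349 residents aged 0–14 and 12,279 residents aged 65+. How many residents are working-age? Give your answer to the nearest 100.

Total dependency ratio = (youth + elderly) / working-age × 100
36.9 = (16,349 + 12,279) / W × 100
⇒ 77,600

Working-age: 77,600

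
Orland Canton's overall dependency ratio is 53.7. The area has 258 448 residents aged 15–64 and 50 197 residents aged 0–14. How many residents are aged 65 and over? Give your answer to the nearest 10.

Aged 65 and over: 88 590

Total dependency ratio = (youth + elderly) / working-age × 100
53.7 = (50 197 + E) / 258 448 × 100
⇒ 88 590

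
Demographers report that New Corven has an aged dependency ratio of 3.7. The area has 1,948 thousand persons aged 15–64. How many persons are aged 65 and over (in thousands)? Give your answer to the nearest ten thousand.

Old-age dependency ratio = elderly / working-age × 100
3.7 = E / 1,948 × 100
⇒ 70

Aged 65 and over: 70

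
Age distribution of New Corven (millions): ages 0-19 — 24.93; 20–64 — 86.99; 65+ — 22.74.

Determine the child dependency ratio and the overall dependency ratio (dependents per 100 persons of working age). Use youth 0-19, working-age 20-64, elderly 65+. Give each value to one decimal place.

Youth dependency ratio = 24.93 / 86.99 × 100 = 28.7
Total dependency ratio = (24.93 + 22.74) / 86.99 × 100 = 47.67 / 86.99 × 100 = 54.8

Youth dependency ratio: 28.7
Total dependency ratio: 54.8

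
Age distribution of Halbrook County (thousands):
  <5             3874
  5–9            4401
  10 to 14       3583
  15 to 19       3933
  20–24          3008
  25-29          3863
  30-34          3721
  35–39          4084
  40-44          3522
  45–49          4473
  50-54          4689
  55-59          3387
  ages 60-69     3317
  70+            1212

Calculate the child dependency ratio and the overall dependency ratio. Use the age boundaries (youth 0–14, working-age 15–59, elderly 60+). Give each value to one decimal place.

Youth dependency ratio: 34.2
Total dependency ratio: 47.3

0–14: 3874 + 4401 + 3583 = 11858
15–59: 3933 + 3008 + 3863 + 3721 + 4084 + 3522 + 4473 + 4689 + 3387 = 34680
60+: 3317 + 1212 = 4529
Youth dependency ratio = 11858 / 34680 × 100 = 34.2
Total dependency ratio = (11858 + 4529) / 34680 × 100 = 16387 / 34680 × 100 = 47.3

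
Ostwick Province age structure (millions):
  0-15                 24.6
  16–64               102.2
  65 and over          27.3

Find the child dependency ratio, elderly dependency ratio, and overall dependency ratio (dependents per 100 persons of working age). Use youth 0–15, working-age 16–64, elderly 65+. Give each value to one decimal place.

Youth dependency ratio = 24.6 / 102.2 × 100 = 24.1
Old-age dependency ratio = 27.3 / 102.2 × 100 = 26.7
Total dependency ratio = (24.6 + 27.3) / 102.2 × 100 = 51.9 / 102.2 × 100 = 50.8

Youth dependency ratio: 24.1
Old-age dependency ratio: 26.7
Total dependency ratio: 50.8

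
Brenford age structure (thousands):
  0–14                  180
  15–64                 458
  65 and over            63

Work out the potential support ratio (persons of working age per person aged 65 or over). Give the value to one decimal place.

Potential support ratio: 7.3

Potential support ratio = 458 / 63 = 7.3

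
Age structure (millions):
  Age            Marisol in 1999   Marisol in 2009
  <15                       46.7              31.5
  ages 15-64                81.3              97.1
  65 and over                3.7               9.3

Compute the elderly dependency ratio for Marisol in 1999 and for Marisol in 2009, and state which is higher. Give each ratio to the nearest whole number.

Marisol in 1999: 3.7 / 81.3 × 100 = 5
Marisol in 2009: 9.3 / 97.1 × 100 = 10

Marisol in 1999: 5
Marisol in 2009: 10
Higher: Marisol in 2009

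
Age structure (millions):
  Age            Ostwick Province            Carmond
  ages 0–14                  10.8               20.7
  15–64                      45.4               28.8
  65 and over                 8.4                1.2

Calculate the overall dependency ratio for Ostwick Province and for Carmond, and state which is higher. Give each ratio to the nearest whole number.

Ostwick Province: 42
Carmond: 76
Higher: Carmond

Ostwick Province: (10.8 + 8.4) / 45.4 × 100 = 19.2 / 45.4 × 100 = 42
Carmond: (20.7 + 1.2) / 28.8 × 100 = 21.9 / 28.8 × 100 = 76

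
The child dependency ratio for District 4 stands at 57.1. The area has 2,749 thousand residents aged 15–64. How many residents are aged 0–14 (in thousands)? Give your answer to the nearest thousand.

Youth dependency ratio = youth / working-age × 100
57.1 = Y / 2,749 × 100
⇒ 1,570

Aged 0–14: 1,570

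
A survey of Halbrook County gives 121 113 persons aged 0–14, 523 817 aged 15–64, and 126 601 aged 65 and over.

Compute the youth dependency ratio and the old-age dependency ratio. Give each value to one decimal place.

Youth dependency ratio = 121 113 / 523 817 × 100 = 23.1
Old-age dependency ratio = 126 601 / 523 817 × 100 = 24.2

Youth dependency ratio: 23.1
Old-age dependency ratio: 24.2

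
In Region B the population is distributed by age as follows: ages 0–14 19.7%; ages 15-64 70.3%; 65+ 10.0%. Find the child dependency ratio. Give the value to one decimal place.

Youth dependency ratio = 19.7 / 70.3 × 100 = 28.0

Youth dependency ratio: 28.0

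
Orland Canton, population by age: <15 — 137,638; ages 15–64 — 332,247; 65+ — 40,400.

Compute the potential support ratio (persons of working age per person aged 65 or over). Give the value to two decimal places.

Potential support ratio: 8.22

Potential support ratio = 332,247 / 40,400 = 8.22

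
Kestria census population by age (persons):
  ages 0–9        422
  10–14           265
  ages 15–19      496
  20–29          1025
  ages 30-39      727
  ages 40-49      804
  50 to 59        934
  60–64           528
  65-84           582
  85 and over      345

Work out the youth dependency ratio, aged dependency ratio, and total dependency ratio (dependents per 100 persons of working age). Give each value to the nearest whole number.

0–14: 422 + 265 = 687
15–64: 496 + 1025 + 727 + 804 + 934 + 528 = 4514
65+: 582 + 345 = 927
Youth dependency ratio = 687 / 4514 × 100 = 15
Old-age dependency ratio = 927 / 4514 × 100 = 21
Total dependency ratio = (687 + 927) / 4514 × 100 = 1614 / 4514 × 100 = 36

Youth dependency ratio: 15
Old-age dependency ratio: 21
Total dependency ratio: 36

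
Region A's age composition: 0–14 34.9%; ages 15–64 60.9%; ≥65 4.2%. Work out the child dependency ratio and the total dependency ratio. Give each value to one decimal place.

Youth dependency ratio: 57.3
Total dependency ratio: 64.2

Youth dependency ratio = 34.9 / 60.9 × 100 = 57.3
Total dependency ratio = (34.9 + 4.2) / 60.9 × 100 = 39.1 / 60.9 × 100 = 64.2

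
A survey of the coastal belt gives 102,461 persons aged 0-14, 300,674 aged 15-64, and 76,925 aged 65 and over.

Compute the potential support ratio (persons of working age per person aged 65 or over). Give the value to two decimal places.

Potential support ratio = 300,674 / 76,925 = 3.91

Potential support ratio: 3.91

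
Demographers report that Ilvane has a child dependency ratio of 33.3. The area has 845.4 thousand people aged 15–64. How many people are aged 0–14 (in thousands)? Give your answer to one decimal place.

Youth dependency ratio = youth / working-age × 100
33.3 = Y / 845.4 × 100
⇒ 281.5

Aged 0–14: 281.5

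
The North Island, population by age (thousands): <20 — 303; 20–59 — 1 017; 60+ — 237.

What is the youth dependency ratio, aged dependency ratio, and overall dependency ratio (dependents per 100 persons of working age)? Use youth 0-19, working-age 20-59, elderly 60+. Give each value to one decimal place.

Youth dependency ratio: 29.8
Old-age dependency ratio: 23.3
Total dependency ratio: 53.1

Youth dependency ratio = 303 / 1 017 × 100 = 29.8
Old-age dependency ratio = 237 / 1 017 × 100 = 23.3
Total dependency ratio = (303 + 237) / 1 017 × 100 = 540 / 1 017 × 100 = 53.1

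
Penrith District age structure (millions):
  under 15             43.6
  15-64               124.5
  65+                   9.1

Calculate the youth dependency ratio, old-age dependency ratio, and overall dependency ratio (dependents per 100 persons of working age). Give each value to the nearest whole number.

Youth dependency ratio: 35
Old-age dependency ratio: 7
Total dependency ratio: 42

Youth dependency ratio = 43.6 / 124.5 × 100 = 35
Old-age dependency ratio = 9.1 / 124.5 × 100 = 7
Total dependency ratio = (43.6 + 9.1) / 124.5 × 100 = 52.7 / 124.5 × 100 = 42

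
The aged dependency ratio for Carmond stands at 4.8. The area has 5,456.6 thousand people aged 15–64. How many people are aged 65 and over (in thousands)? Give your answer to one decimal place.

Aged 65 and over: 261.9

Old-age dependency ratio = elderly / working-age × 100
4.8 = E / 5,456.6 × 100
⇒ 261.9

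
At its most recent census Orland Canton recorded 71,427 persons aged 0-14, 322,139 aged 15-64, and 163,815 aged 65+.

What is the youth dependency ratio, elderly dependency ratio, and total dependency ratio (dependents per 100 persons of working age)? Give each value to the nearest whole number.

Youth dependency ratio: 22
Old-age dependency ratio: 51
Total dependency ratio: 73

Youth dependency ratio = 71,427 / 322,139 × 100 = 22
Old-age dependency ratio = 163,815 / 322,139 × 100 = 51
Total dependency ratio = (71,427 + 163,815) / 322,139 × 100 = 235,242 / 322,139 × 100 = 73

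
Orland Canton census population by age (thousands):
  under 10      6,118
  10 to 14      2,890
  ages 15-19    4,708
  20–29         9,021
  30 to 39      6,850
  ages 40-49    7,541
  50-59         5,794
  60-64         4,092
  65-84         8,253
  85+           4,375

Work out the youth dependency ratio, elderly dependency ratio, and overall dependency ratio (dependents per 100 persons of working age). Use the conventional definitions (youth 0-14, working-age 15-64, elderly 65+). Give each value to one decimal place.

Youth dependency ratio: 23.7
Old-age dependency ratio: 33.2
Total dependency ratio: 56.9

0–14: 6,118 + 2,890 = 9,008
15–64: 4,708 + 9,021 + 6,850 + 7,541 + 5,794 + 4,092 = 38,006
65+: 8,253 + 4,375 = 12,628
Youth dependency ratio = 9,008 / 38,006 × 100 = 23.7
Old-age dependency ratio = 12,628 / 38,006 × 100 = 33.2
Total dependency ratio = (9,008 + 12,628) / 38,006 × 100 = 21,636 / 38,006 × 100 = 56.9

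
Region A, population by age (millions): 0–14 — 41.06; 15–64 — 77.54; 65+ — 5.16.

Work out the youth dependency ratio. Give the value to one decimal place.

Youth dependency ratio = 41.06 / 77.54 × 100 = 53.0

Youth dependency ratio: 53.0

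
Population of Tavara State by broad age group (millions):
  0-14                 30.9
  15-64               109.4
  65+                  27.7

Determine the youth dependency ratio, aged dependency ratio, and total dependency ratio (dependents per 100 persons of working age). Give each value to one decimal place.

Youth dependency ratio: 28.2
Old-age dependency ratio: 25.3
Total dependency ratio: 53.6

Youth dependency ratio = 30.9 / 109.4 × 100 = 28.2
Old-age dependency ratio = 27.7 / 109.4 × 100 = 25.3
Total dependency ratio = (30.9 + 27.7) / 109.4 × 100 = 58.6 / 109.4 × 100 = 53.6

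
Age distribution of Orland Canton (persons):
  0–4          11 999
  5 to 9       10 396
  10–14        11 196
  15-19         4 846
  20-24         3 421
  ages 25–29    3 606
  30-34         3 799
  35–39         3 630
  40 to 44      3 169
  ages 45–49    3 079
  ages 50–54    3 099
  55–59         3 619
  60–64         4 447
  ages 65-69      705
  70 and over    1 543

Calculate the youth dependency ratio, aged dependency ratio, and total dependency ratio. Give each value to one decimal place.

Youth dependency ratio: 91.5
Old-age dependency ratio: 6.1
Total dependency ratio: 97.6

0–14: 11 999 + 10 396 + 11 196 = 33 591
15–64: 4 846 + 3 421 + 3 606 + 3 799 + 3 630 + 3 169 + 3 079 + 3 099 + 3 619 + 4 447 = 36 715
65+: 705 + 1 543 = 2 248
Youth dependency ratio = 33 591 / 36 715 × 100 = 91.5
Old-age dependency ratio = 2 248 / 36 715 × 100 = 6.1
Total dependency ratio = (33 591 + 2 248) / 36 715 × 100 = 35 839 / 36 715 × 100 = 97.6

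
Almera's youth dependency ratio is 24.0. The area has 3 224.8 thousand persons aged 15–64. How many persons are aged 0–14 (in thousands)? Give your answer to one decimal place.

Aged 0–14: 774.0

Youth dependency ratio = youth / working-age × 100
24.0 = Y / 3 224.8 × 100
⇒ 774.0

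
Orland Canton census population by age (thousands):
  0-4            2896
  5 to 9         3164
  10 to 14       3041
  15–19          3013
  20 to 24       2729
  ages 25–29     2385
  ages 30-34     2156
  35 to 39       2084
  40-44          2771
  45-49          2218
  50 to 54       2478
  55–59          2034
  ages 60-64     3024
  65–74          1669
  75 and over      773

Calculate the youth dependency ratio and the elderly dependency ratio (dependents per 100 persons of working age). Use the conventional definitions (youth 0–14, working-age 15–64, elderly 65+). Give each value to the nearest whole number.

0–14: 2896 + 3164 + 3041 = 9101
15–64: 3013 + 2729 + 2385 + 2156 + 2084 + 2771 + 2218 + 2478 + 2034 + 3024 = 24892
65+: 1669 + 773 = 2442
Youth dependency ratio = 9101 / 24892 × 100 = 37
Old-age dependency ratio = 2442 / 24892 × 100 = 10

Youth dependency ratio: 37
Old-age dependency ratio: 10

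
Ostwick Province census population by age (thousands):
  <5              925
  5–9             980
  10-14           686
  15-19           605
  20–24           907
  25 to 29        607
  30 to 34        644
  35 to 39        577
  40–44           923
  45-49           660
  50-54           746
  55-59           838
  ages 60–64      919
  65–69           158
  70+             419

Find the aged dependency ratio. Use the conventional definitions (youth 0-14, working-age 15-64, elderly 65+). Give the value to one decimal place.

0–14: 925 + 980 + 686 = 2 591
15–64: 605 + 907 + 607 + 644 + 577 + 923 + 660 + 746 + 838 + 919 = 7 426
65+: 158 + 419 = 577
Old-age dependency ratio = 577 / 7 426 × 100 = 7.8

Old-age dependency ratio: 7.8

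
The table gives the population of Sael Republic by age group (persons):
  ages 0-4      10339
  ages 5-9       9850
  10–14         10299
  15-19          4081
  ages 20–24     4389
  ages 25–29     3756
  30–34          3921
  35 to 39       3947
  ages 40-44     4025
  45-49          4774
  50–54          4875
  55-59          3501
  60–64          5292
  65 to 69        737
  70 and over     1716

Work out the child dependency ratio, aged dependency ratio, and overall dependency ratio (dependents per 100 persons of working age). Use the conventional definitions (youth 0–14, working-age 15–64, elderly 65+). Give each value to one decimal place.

Youth dependency ratio: 71.6
Old-age dependency ratio: 5.8
Total dependency ratio: 77.4

0–14: 10339 + 9850 + 10299 = 30488
15–64: 4081 + 4389 + 3756 + 3921 + 3947 + 4025 + 4774 + 4875 + 3501 + 5292 = 42561
65+: 737 + 1716 = 2453
Youth dependency ratio = 30488 / 42561 × 100 = 71.6
Old-age dependency ratio = 2453 / 42561 × 100 = 5.8
Total dependency ratio = (30488 + 2453) / 42561 × 100 = 32941 / 42561 × 100 = 77.4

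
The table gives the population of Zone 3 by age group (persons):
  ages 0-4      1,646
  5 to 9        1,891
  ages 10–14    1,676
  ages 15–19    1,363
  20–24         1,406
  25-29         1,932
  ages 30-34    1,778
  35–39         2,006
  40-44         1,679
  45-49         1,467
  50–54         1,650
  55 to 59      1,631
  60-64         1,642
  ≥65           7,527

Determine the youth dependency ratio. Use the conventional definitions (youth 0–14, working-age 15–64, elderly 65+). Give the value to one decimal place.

Youth dependency ratio: 31.5

0–14: 1,646 + 1,891 + 1,676 = 5,213
15–64: 1,363 + 1,406 + 1,932 + 1,778 + 2,006 + 1,679 + 1,467 + 1,650 + 1,631 + 1,642 = 16,554
65+: 7,527
Youth dependency ratio = 5,213 / 16,554 × 100 = 31.5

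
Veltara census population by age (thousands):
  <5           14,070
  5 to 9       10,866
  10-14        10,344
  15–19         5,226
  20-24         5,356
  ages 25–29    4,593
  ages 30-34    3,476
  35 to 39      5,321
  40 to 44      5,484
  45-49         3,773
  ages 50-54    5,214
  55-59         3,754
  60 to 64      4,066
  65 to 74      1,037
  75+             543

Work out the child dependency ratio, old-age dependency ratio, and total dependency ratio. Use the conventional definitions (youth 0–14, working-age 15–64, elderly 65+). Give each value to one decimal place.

Youth dependency ratio: 76.3
Old-age dependency ratio: 3.4
Total dependency ratio: 79.7

0–14: 14,070 + 10,866 + 10,344 = 35,280
15–64: 5,226 + 5,356 + 4,593 + 3,476 + 5,321 + 5,484 + 3,773 + 5,214 + 3,754 + 4,066 = 46,263
65+: 1,037 + 543 = 1,580
Youth dependency ratio = 35,280 / 46,263 × 100 = 76.3
Old-age dependency ratio = 1,580 / 46,263 × 100 = 3.4
Total dependency ratio = (35,280 + 1,580) / 46,263 × 100 = 36,860 / 46,263 × 100 = 79.7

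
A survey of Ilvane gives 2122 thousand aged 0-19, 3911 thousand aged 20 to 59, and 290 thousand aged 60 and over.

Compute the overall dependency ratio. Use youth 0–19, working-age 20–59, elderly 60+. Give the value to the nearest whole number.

Total dependency ratio: 62

Total dependency ratio = (2122 + 290) / 3911 × 100 = 2412 / 3911 × 100 = 62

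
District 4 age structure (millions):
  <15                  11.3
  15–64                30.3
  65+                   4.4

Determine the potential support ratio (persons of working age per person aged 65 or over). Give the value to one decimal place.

Potential support ratio: 6.9

Potential support ratio = 30.3 / 4.4 = 6.9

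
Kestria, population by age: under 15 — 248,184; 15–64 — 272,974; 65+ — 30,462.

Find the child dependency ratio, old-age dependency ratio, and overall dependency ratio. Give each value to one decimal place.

Youth dependency ratio: 90.9
Old-age dependency ratio: 11.2
Total dependency ratio: 102.1

Youth dependency ratio = 248,184 / 272,974 × 100 = 90.9
Old-age dependency ratio = 30,462 / 272,974 × 100 = 11.2
Total dependency ratio = (248,184 + 30,462) / 272,974 × 100 = 278,646 / 272,974 × 100 = 102.1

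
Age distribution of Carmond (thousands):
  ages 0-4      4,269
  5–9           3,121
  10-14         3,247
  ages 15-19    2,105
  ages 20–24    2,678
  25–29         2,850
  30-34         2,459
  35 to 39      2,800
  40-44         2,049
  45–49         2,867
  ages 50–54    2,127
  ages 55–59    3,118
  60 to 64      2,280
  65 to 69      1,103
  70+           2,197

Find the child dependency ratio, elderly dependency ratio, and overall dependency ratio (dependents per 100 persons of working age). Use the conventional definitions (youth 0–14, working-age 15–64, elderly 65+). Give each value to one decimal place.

Youth dependency ratio: 42.0
Old-age dependency ratio: 13.0
Total dependency ratio: 55.0

0–14: 4,269 + 3,121 + 3,247 = 10,637
15–64: 2,105 + 2,678 + 2,850 + 2,459 + 2,800 + 2,049 + 2,867 + 2,127 + 3,118 + 2,280 = 25,333
65+: 1,103 + 2,197 = 3,300
Youth dependency ratio = 10,637 / 25,333 × 100 = 42.0
Old-age dependency ratio = 3,300 / 25,333 × 100 = 13.0
Total dependency ratio = (10,637 + 3,300) / 25,333 × 100 = 13,937 / 25,333 × 100 = 55.0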